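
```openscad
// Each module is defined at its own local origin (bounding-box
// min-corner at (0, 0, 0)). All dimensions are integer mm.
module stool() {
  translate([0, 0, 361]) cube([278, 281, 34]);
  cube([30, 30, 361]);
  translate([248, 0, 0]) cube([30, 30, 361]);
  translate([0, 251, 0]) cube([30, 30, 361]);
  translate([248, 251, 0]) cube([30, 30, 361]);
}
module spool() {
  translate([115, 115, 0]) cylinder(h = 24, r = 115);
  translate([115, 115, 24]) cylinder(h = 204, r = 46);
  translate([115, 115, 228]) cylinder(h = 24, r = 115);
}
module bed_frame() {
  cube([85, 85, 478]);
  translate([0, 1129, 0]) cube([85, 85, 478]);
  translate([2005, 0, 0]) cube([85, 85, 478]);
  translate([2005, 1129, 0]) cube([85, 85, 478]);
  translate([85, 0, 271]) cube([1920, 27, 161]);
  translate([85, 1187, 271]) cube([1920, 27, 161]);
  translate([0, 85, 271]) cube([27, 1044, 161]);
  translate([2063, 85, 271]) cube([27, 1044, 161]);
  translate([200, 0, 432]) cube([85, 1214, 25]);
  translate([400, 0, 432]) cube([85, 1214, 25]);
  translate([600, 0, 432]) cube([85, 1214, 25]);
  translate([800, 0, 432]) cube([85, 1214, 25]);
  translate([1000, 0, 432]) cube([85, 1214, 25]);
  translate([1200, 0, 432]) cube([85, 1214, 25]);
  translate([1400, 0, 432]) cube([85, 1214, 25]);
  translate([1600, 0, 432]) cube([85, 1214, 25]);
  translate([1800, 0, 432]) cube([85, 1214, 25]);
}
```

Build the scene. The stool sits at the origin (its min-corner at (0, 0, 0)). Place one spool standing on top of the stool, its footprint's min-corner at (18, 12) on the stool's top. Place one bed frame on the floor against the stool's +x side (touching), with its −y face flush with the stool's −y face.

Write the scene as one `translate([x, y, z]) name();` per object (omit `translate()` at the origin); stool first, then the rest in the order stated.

stool();
translate([18, 12, 395]) spool();
translate([278, 0, 0]) bed_frame();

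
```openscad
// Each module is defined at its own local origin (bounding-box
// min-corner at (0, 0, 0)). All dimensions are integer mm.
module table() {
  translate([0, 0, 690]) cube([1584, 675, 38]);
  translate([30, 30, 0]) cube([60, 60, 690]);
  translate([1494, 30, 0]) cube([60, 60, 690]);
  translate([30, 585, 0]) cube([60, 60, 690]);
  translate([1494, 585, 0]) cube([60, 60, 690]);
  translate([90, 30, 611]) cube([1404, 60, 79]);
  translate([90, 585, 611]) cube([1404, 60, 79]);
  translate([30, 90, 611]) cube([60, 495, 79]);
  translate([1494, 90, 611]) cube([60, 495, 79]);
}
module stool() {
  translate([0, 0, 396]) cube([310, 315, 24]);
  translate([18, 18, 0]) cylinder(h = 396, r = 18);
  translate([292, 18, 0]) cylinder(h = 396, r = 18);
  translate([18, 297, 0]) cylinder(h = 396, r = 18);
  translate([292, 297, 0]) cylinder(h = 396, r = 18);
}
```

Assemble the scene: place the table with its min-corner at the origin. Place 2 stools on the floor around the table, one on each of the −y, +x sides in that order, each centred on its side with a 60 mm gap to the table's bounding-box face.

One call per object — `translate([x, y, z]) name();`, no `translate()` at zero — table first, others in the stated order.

table();
translate([637, -375, 0]) stool();
translate([1644, 180, 0]) stool();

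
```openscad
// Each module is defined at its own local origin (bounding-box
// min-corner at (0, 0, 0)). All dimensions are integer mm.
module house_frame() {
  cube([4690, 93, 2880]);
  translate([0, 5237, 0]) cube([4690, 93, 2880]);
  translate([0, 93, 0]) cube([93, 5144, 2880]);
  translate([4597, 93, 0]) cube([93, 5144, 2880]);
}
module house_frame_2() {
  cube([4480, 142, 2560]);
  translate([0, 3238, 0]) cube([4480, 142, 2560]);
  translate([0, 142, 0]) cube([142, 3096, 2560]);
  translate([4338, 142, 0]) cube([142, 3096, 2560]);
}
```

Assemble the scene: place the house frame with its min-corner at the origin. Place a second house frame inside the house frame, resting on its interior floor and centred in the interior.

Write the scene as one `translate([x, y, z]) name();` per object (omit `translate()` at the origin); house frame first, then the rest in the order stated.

house_frame();
translate([105, 975, 0]) house_frame_2();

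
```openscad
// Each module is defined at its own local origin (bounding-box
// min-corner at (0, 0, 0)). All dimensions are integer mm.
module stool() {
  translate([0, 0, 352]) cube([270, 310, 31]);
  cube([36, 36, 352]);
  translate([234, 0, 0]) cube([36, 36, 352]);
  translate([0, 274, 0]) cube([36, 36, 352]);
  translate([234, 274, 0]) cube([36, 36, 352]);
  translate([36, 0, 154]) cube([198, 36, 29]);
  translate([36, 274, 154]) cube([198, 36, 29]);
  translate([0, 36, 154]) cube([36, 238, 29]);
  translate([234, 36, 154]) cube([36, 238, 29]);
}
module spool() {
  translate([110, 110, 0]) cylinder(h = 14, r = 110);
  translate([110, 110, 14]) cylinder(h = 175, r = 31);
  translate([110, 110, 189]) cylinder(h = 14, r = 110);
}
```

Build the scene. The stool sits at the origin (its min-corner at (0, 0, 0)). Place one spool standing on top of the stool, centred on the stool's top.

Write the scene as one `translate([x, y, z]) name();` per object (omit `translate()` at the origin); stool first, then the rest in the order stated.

stool();
translate([25, 45, 383]) spool();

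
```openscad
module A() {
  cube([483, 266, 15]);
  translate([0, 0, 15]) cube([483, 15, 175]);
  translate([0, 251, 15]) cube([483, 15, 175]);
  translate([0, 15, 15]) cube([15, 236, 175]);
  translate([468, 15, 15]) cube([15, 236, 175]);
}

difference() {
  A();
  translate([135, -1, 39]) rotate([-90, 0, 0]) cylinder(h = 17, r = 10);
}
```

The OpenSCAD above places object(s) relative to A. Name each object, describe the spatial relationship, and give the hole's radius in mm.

A is an open box. The open box has a circular hole through its front wall. The hole's radius is 10 mm.

The subtracted cylinder has r = 10 mm.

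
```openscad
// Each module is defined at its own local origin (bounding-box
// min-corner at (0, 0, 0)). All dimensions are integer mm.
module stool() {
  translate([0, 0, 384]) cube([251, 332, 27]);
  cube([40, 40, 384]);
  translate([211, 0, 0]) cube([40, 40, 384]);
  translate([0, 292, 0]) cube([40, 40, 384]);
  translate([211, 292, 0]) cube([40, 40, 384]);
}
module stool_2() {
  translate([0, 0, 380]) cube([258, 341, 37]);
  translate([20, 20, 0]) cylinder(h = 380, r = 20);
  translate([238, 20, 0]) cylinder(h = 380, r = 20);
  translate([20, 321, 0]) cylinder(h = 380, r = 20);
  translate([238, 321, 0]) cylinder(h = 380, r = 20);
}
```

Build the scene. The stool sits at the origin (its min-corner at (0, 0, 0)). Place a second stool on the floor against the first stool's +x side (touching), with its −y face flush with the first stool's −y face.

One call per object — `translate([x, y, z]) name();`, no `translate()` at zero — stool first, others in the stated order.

stool();
translate([251, 0, 0]) stool_2();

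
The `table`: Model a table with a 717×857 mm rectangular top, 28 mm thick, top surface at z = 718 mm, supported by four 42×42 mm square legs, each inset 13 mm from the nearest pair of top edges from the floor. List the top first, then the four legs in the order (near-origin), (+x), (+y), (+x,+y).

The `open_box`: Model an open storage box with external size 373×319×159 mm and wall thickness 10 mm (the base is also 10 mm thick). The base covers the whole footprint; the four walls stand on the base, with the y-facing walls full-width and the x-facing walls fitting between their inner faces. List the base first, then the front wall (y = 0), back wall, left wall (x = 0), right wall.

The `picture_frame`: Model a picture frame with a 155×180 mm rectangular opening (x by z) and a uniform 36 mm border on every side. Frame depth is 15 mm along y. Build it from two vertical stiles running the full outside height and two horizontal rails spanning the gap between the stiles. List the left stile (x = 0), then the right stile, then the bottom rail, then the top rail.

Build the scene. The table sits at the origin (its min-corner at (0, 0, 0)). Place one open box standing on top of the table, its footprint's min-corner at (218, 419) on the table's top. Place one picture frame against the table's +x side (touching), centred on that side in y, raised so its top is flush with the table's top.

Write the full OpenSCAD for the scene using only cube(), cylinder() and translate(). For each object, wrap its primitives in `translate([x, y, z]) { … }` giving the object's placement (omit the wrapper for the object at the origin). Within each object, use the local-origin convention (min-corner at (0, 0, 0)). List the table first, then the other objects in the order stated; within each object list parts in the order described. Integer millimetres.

translate([0, 0, 690]) cube([717, 857, 28]);
translate([13, 13, 0]) cube([42, 42, 690]);
translate([662, 13, 0]) cube([42, 42, 690]);
translate([13, 802, 0]) cube([42, 42, 690]);
translate([662, 802, 0]) cube([42, 42, 690]);
translate([218, 419, 718]) {
  cube([373, 319, 10]);
  translate([0, 0, 10]) cube([373, 10, 149]);
  translate([0, 309, 10]) cube([373, 10, 149]);
  translate([0, 10, 10]) cube([10, 299, 149]);
  translate([363, 10, 10]) cube([10, 299, 149]);
}
translate([717, 421, 466]) {
  cube([36, 15, 252]);
  translate([191, 0, 0]) cube([36, 15, 252]);
  translate([36, 0, 0]) cube([155, 15, 36]);
  translate([36, 0, 216]) cube([155, 15, 36]);
}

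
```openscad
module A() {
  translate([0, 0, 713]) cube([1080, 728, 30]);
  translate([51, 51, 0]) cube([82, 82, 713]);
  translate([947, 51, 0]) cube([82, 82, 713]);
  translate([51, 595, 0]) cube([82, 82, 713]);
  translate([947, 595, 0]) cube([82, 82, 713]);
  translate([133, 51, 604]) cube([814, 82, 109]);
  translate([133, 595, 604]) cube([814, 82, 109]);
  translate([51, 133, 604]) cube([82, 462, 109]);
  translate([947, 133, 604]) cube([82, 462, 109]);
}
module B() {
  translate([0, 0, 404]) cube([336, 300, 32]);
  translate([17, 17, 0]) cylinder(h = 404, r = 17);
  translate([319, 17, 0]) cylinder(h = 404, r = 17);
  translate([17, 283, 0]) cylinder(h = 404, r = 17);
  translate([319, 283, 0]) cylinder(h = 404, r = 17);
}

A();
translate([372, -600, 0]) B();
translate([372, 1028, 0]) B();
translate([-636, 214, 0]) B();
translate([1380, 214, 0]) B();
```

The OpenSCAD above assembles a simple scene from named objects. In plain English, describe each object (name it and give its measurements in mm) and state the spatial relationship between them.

A is a table: top 1080 mm (x) × 728 mm (y), 30 mm thick, upper face at z = 743 mm, on four 82×82 mm square legs, each inset 51 mm from the nearest pair of top edges, running from z = 0 to the bottom of the top. Four apron rails, 82 mm thick and 109 mm tall, run between adjacent legs with their top edges flush with the underside of the top and their outer faces flush with the legs' outer faces.

B is a simple wooden stool: a rectangular seat 336 mm (x) by 300 mm (y), 32 mm thick, top face at z = 436 mm, on four round legs, each 34 mm in diameter. The legs rest on z = 0, each leg's axis is inset half a diameter from the nearest pair of seat edges (so the leg's bounding box is flush with the corner).

Four stools sit around the table at the −y, +y, −x, +x sides.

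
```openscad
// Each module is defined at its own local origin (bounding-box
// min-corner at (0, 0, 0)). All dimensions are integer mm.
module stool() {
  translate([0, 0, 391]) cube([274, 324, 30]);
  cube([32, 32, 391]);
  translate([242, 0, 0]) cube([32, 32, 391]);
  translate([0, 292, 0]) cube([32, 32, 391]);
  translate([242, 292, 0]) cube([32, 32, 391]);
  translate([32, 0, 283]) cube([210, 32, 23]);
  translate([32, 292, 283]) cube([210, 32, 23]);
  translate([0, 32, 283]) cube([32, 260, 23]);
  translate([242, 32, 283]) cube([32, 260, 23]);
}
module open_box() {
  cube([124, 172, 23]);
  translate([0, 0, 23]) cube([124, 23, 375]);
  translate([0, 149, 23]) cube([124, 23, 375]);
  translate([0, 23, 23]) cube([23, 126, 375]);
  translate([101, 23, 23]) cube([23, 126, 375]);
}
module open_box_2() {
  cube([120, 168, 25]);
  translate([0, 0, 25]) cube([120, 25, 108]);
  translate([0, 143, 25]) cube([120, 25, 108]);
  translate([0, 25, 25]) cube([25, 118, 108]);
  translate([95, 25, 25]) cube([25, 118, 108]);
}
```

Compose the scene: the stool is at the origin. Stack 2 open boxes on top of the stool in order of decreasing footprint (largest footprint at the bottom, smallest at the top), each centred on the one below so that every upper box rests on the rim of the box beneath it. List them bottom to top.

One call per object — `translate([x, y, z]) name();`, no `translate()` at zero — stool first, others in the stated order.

stool();
translate([75, 76, 421]) open_box();
translate([77, 78, 819]) open_box_2();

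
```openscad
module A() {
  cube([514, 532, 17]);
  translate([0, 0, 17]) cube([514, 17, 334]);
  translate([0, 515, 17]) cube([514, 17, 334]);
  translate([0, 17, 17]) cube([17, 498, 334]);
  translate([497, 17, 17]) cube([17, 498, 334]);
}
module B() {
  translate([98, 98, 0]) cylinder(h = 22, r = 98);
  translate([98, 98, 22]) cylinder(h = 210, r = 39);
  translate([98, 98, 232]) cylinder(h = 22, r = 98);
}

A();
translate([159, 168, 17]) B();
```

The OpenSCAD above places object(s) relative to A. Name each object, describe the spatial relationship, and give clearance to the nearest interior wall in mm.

Clearances: x = 142, y = 151; minimum 142 mm.

A is an open box. B is a spool. The spool sits inside the open box, centred. The clearance to the nearest interior wall is 142 mm.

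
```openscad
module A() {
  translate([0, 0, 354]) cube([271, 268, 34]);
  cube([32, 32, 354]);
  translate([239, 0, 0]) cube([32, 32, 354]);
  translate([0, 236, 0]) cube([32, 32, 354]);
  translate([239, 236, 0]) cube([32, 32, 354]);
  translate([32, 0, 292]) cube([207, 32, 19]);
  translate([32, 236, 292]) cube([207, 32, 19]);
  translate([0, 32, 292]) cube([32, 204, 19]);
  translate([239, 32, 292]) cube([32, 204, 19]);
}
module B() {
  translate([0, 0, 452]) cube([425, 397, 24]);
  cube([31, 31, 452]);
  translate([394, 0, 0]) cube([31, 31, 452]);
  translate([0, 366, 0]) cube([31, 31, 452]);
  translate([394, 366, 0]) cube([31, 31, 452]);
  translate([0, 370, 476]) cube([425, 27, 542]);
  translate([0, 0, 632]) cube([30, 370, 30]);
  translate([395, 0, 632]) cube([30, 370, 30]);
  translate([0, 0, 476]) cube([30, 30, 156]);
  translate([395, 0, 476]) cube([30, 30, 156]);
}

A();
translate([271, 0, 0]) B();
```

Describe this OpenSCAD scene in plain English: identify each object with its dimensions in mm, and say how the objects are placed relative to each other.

A is a four-legged stool. The seat is a 271×268×34 mm slab whose top surface is at z = 388 mm; four square legs, each 32×32 mm in cross-section, run from the floor (z = 0) to the underside of the seat, each flush with a corner of the seat. Four stretchers, 32 mm wide and 19 mm tall, connect adjacent legs with their undersides at z = 292 mm, each running between the inner faces of the legs it joins and aligned with the legs' outer faces on the other axis.

B is a chair: 425×397 mm seat, 24 mm thick, top at z = 476 mm, on four 31 mm square corner legs flush with the seat edges. A 27 mm thick backrest slab spans the full seat width, extending 542 mm above the seat top, its back face flush with the seat's +y edge. Two armrests of 30×30 mm section run along each side from the seat's front edge to the front of the backrest, top faces 186 mm above the seat top and outer faces flush with the seat's x-edges; a 30×30 mm post under the front of each armrest stands on the seat at the front corner.

The chair is against the stool's +x side, with their −y faces flush.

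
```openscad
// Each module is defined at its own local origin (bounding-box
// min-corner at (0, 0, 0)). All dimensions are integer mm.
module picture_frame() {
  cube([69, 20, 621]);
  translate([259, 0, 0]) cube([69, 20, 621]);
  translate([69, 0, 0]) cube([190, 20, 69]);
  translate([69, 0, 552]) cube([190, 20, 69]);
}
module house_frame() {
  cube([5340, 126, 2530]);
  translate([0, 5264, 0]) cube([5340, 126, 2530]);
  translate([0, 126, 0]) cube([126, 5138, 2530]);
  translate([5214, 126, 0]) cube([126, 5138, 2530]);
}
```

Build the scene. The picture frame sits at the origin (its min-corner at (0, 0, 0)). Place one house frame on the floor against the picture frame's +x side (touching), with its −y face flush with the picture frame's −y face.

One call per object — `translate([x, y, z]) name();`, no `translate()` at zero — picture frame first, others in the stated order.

picture_frame();
translate([328, 0, 0]) house_frame();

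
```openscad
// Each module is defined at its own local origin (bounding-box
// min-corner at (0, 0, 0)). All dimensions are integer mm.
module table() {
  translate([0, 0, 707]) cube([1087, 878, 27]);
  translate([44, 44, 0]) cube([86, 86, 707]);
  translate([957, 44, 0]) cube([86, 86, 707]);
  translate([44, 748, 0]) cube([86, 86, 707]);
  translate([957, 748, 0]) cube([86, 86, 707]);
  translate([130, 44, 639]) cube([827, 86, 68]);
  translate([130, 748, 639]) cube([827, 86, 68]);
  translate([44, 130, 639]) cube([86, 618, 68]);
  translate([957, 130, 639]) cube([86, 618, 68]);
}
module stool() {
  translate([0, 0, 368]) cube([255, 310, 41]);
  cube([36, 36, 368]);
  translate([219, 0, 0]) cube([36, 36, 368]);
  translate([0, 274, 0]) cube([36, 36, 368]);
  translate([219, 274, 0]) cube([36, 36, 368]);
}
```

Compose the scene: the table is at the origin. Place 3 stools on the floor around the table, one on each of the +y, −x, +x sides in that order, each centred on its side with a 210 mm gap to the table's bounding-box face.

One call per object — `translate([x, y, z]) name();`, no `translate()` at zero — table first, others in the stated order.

table();
translate([416, 1088, 0]) stool();
translate([-465, 284, 0]) stool();
translate([1297, 284, 0]) stool();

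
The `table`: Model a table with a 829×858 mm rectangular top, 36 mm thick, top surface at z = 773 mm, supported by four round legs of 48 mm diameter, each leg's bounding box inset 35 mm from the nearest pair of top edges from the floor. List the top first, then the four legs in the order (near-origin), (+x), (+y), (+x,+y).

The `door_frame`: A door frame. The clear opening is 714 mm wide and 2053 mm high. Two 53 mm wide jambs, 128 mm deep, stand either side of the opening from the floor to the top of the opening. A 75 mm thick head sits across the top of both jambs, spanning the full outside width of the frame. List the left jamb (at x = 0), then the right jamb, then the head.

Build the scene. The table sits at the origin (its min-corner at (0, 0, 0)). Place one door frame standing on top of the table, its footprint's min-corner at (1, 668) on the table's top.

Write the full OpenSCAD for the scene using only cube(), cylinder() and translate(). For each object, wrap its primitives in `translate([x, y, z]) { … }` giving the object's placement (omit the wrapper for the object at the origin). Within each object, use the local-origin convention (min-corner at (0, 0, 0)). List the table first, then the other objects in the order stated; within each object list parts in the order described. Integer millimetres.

translate([0, 0, 737]) cube([829, 858, 36]);
translate([59, 59, 0]) cylinder(h = 737, r = 24);
translate([770, 59, 0]) cylinder(h = 737, r = 24);
translate([59, 799, 0]) cylinder(h = 737, r = 24);
translate([770, 799, 0]) cylinder(h = 737, r = 24);
translate([1, 668, 773]) {
  cube([53, 128, 2053]);
  translate([767, 0, 0]) cube([53, 128, 2053]);
  translate([0, 0, 2053]) cube([820, 128, 75]);
}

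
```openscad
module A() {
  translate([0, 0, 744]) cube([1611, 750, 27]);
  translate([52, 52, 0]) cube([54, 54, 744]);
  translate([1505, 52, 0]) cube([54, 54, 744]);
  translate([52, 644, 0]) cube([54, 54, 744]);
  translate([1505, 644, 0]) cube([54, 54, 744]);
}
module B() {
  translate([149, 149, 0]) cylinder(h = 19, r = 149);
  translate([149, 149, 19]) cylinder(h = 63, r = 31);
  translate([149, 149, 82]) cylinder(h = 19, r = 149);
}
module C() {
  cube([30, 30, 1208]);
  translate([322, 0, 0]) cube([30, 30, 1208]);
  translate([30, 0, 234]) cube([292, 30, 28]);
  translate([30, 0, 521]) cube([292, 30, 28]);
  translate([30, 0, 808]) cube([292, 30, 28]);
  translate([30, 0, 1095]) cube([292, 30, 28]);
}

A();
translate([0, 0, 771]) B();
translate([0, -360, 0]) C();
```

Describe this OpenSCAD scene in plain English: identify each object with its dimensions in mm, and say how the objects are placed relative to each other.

A is a table with a 1611×750 mm rectangular top, 27 mm thick, top surface at z = 771 mm, supported by four 54×54 mm square legs, each inset 52 mm from the nearest pair of top edges, running from the floor.

B is a spool: two coaxial disc flanges of radius 149 mm and thickness 19 mm, joined by a core cylinder of radius 31 mm and height 63 mm. The lower flange rests on z = 0 and the three cylinders share a vertical axis.

C is a wooden ladder with two side rails of 30×30 mm section and 1208 mm height, set 352 mm apart overall. Between them run 4 rectangular rungs (30 mm deep, 28 mm thick), front faces flush with the rails' −y face. The bottom of the first rung is 234 mm above the floor and each subsequent rung is 287 mm higher than the one below.

The spool is on top of the table. The ladder is on the floor beside the table on its −y side.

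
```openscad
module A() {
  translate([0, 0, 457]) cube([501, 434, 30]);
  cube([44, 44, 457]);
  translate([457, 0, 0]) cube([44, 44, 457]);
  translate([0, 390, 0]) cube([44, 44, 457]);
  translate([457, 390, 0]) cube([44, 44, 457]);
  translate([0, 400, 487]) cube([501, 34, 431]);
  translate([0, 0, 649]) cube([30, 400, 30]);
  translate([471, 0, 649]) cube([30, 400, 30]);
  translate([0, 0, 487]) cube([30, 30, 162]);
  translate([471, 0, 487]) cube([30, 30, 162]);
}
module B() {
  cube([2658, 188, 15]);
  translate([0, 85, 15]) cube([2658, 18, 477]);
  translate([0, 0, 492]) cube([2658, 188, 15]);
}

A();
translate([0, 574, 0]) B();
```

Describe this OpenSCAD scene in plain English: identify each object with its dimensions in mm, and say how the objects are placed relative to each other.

A is a chair. The seat is a 501×434×30 mm slab with its top at z = 487 mm, on four 44×44 mm corner legs (flush with the seat edges, standing on z = 0). A flat backrest 34 mm thick, 431 mm tall, spans the full seat width and rises from the seat top along its +y edge, rear face flush with the rear of the seat. Two armrests of 30×30 mm section run along each side from the seat's front edge to the front of the backrest, top faces 192 mm above the seat top and outer faces flush with the seat's x-edges; a 30×30 mm post under the front of each armrest stands on the seat at the front corner.

B is an I-beam lying along x, 2658 mm long. Overall section height 507 mm. Two flanges 188 mm wide (y) and 15 mm thick, one on the floor and one at the top; a web 18 mm thick runs between them, centred on the flange width.

The I-beam is on the floor beside the chair on its +y side.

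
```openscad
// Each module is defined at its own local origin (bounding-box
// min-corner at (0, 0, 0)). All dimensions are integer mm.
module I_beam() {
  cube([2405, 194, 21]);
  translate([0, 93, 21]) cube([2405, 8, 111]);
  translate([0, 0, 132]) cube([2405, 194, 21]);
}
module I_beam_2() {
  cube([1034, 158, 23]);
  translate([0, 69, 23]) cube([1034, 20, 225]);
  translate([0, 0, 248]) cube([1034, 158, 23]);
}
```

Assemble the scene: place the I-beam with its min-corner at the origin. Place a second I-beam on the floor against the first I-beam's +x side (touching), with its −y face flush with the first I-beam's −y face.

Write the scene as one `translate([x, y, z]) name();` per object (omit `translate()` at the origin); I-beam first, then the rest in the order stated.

I_beam();
translate([2405, 0, 0]) I_beam_2();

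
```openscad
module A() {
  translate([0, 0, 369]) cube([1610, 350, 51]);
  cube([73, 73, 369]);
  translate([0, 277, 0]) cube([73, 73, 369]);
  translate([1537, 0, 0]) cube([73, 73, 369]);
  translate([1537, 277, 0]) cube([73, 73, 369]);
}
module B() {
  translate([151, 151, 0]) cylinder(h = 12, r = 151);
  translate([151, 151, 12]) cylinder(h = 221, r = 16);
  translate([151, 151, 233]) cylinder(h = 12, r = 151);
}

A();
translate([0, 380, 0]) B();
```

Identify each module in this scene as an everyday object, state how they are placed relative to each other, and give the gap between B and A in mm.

The spool's nearest face is 30 mm from the bench's +y face.

A is a bench. B is a spool. The spool is on the floor beside the bench on its +y side. The gap between the spool and the bench is 30 mm.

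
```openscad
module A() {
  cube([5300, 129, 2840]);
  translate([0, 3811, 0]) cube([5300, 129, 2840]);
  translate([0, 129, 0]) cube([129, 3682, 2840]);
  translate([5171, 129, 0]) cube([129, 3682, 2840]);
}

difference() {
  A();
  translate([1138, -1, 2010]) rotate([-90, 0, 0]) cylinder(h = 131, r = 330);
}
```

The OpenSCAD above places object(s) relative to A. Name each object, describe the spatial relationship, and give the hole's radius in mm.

A is a house frame. The house frame has a circular hole through its front wall. The hole's radius is 330 mm.

The subtracted cylinder has r = 330 mm.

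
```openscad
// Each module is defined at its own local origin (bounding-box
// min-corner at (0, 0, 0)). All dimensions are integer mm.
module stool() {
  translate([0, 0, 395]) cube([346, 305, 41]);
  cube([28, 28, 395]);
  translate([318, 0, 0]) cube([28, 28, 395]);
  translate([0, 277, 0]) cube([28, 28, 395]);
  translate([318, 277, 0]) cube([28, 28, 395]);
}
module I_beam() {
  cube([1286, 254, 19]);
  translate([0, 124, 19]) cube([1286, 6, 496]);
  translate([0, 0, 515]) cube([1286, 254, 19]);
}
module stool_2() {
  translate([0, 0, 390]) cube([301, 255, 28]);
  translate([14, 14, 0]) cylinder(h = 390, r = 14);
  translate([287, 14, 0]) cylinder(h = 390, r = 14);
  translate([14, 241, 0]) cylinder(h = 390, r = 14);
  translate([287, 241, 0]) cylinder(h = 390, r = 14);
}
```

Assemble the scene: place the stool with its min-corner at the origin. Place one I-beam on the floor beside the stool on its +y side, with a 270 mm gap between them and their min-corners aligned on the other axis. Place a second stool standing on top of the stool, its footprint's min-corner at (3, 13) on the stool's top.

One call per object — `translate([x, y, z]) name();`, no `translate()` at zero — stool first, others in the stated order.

stool();
translate([0, 575, 0]) I_beam();
translate([3, 13, 436]) stool_2();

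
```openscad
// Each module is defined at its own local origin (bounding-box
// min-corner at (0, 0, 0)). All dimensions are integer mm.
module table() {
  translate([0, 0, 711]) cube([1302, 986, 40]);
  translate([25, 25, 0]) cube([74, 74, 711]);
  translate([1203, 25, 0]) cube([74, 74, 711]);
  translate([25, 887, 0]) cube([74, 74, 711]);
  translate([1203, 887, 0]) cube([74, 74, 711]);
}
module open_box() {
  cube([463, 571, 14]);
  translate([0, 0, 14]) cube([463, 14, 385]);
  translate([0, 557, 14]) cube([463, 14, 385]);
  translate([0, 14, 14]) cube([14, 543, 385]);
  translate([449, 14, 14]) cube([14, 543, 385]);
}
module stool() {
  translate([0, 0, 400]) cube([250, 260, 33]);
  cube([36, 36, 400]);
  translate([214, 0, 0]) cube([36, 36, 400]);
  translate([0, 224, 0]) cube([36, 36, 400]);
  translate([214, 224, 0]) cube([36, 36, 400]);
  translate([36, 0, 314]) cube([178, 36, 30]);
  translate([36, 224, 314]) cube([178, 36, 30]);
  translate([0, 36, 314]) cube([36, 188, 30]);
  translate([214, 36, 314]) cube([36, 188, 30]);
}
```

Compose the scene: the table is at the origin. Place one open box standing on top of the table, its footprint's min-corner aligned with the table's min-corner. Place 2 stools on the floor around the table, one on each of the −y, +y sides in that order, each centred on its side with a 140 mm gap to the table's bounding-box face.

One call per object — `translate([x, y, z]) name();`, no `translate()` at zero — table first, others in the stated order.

table();
translate([0, 0, 751]) open_box();
translate([526, -400, 0]) stool();
translate([526, 1126, 0]) stool();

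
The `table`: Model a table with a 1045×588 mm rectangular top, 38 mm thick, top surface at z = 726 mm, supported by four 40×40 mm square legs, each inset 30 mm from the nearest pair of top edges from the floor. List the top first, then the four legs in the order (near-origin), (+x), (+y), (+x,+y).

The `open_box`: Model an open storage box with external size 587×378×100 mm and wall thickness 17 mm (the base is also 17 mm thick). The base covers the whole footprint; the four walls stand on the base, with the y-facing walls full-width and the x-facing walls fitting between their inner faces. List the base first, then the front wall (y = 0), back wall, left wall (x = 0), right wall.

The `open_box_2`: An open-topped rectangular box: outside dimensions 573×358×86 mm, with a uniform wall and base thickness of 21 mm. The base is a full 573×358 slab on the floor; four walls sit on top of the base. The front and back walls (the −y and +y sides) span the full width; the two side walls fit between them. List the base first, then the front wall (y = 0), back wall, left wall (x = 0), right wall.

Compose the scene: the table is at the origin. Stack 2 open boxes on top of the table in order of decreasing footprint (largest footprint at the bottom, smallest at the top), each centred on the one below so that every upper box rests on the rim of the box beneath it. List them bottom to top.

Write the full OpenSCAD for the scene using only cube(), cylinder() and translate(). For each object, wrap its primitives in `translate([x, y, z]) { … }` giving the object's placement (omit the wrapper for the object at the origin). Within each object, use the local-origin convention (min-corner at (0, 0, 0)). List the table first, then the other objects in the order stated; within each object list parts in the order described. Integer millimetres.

translate([0, 0, 688]) cube([1045, 588, 38]);
translate([30, 30, 0]) cube([40, 40, 688]);
translate([975, 30, 0]) cube([40, 40, 688]);
translate([30, 518, 0]) cube([40, 40, 688]);
translate([975, 518, 0]) cube([40, 40, 688]);
translate([229, 105, 726]) {
  cube([587, 378, 17]);
  translate([0, 0, 17]) cube([587, 17, 83]);
  translate([0, 361, 17]) cube([587, 17, 83]);
  translate([0, 17, 17]) cube([17, 344, 83]);
  translate([570, 17, 17]) cube([17, 344, 83]);
}
translate([236, 115, 826]) {
  cube([573, 358, 21]);
  translate([0, 0, 21]) cube([573, 21, 65]);
  translate([0, 337, 21]) cube([573, 21, 65]);
  translate([0, 21, 21]) cube([21, 316, 65]);
  translate([552, 21, 21]) cube([21, 316, 65]);
}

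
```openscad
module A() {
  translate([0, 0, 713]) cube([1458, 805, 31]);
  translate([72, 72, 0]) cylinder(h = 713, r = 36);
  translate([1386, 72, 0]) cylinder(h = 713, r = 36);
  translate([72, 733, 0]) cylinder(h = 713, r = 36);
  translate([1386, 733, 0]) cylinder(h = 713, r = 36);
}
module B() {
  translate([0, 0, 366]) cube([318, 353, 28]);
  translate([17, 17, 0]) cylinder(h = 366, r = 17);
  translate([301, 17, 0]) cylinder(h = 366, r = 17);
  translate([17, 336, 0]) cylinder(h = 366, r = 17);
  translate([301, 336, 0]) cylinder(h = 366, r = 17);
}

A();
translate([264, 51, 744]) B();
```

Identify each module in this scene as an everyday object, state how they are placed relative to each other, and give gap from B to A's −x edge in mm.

A is a table. B is a stool. The stool is on top of the table. The gap from the stool to the table's −x edge is 264 mm.

The stool's min-x is at 264; the table's min-x is 0; gap = 264 mm.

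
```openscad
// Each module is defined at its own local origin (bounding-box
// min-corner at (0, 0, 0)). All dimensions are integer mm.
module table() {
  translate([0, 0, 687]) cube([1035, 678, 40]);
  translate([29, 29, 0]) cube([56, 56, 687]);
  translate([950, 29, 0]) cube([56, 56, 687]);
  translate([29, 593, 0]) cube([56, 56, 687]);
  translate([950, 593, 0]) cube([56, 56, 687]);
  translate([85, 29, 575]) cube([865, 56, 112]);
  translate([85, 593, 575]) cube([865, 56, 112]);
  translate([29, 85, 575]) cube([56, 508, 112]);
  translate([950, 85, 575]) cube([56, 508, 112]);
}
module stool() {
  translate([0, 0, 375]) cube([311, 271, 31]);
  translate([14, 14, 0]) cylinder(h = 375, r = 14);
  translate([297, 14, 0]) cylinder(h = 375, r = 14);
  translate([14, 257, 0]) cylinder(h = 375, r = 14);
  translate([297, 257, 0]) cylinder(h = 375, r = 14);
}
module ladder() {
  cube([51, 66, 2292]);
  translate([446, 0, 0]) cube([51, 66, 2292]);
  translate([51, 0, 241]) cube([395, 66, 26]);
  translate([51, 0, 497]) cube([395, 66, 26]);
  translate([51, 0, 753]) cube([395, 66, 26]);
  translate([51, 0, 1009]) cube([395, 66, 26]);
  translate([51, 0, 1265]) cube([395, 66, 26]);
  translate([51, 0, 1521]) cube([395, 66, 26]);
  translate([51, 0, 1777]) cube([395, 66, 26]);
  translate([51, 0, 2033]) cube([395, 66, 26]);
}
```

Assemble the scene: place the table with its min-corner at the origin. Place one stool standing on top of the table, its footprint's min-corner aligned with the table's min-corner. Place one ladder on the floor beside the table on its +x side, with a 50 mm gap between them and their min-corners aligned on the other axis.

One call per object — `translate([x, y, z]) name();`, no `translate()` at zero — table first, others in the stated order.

table();
translate([0, 0, 727]) stool();
translate([1085, 0, 0]) ladder();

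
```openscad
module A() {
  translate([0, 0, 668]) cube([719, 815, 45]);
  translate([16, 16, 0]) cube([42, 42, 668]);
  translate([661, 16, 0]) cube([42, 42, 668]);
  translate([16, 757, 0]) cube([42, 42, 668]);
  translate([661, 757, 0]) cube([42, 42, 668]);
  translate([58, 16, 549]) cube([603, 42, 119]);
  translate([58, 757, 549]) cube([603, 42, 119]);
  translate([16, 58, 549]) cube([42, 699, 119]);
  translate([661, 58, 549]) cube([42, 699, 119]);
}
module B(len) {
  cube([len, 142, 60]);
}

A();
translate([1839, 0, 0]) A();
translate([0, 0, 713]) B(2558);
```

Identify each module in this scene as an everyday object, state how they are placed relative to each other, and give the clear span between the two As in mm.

Second table starts at x = 1839; first ends at x = 719; clear span = 1839 − 719 = 1120 mm.

A is a table. B is a beam. A beam spans the tops of two tables. The clear span between the two tables is 1120 mm.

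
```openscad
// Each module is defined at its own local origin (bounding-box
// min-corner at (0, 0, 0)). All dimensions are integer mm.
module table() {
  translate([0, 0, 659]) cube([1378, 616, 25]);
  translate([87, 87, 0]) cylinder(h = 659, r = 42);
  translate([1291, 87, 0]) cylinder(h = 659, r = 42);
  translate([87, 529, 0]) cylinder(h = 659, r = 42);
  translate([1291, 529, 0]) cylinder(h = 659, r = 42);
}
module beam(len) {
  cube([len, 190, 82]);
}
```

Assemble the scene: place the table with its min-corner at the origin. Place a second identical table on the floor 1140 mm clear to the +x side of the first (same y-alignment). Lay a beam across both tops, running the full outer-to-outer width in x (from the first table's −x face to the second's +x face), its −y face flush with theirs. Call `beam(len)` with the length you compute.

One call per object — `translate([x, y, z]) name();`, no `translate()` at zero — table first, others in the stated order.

table();
translate([2518, 0, 0]) table();
translate([0, 0, 684]) beam(3896);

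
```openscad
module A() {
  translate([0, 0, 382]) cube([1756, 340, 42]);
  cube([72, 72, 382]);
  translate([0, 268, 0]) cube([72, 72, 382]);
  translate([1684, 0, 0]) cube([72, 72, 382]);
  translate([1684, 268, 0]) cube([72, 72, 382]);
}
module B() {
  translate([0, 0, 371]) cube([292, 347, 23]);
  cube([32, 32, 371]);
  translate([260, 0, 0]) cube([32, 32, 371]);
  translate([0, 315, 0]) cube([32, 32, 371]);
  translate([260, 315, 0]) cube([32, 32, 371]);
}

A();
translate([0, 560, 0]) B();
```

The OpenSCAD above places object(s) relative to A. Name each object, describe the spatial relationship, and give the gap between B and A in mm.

The stool's nearest face is 220 mm from the bench's +y face.

A is a bench. B is a stool. The stool is on the floor beside the bench on its +y side. The gap between the stool and the bench is 220 mm.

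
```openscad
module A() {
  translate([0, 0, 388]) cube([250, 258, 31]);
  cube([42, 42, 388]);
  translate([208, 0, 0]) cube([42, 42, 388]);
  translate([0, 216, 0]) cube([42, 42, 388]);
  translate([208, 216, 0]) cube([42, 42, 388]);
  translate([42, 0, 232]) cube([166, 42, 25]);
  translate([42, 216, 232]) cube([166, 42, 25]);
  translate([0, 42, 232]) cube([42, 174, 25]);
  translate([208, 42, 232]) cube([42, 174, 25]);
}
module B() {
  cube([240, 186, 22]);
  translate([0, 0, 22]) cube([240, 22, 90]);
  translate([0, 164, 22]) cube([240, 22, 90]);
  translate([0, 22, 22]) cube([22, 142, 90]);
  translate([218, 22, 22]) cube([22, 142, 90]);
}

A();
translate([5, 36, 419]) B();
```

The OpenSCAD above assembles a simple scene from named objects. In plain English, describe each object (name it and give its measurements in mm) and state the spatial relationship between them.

A is a simple wooden stool: a rectangular seat 250 mm (x) by 258 mm (y), 31 mm thick, top face at z = 419 mm, on four square legs, each 42×42 mm in cross-section. The legs rest on z = 0, each flush with a corner of the seat. Four stretchers, 42 mm wide and 25 mm tall, connect adjacent legs with their undersides at z = 232 mm, each running between the inner faces of the legs it joins and aligned with the legs' outer faces on the other axis.

B is an open storage box with external size 240×186×112 mm and wall thickness 22 mm (the base is also 22 mm thick). The base covers the whole footprint; the four walls stand on the base, with the y-facing walls full-width and the x-facing walls fitting between their inner faces.

The open box is on top of the stool, centred.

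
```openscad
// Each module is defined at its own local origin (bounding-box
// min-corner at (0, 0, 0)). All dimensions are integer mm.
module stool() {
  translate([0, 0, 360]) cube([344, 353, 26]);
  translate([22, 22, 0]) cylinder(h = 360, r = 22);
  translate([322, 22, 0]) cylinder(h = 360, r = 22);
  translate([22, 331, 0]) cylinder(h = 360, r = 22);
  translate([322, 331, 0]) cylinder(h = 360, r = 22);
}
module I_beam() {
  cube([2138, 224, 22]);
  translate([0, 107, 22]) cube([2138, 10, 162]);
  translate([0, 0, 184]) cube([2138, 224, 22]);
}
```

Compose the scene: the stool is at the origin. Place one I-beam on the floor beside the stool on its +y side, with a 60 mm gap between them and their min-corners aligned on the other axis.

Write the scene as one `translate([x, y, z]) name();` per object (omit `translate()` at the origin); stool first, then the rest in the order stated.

stool();
translate([0, 413, 0]) I_beam();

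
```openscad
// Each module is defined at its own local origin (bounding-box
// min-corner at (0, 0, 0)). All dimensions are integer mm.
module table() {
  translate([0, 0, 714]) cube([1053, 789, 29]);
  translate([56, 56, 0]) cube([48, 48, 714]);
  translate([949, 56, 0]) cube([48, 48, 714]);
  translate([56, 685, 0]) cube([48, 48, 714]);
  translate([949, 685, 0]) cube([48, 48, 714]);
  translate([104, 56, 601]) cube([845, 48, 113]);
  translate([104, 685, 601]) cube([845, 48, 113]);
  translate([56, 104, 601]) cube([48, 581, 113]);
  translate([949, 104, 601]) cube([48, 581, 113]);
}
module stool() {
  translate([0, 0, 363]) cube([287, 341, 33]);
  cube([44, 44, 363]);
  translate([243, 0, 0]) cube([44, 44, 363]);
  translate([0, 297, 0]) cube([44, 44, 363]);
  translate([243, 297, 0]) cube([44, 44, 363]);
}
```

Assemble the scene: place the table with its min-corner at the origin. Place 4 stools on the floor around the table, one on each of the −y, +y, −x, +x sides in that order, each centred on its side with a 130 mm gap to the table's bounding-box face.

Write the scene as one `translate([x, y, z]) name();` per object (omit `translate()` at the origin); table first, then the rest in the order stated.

table();
translate([383, -471, 0]) stool();
translate([383, 919, 0]) stool();
translate([-417, 224, 0]) stool();
translate([1183, 224, 0]) stool();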